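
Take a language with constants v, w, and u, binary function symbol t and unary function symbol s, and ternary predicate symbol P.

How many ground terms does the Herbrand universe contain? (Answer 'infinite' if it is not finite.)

The signature has at least one function symbol (t, arity 2) and at least one constant (v).
Iterating t gives infinitely many distinct ground terms: v, t(v, v), t(t(v, v), t(v, v)), ...
So the Herbrand universe is infinite.

infinite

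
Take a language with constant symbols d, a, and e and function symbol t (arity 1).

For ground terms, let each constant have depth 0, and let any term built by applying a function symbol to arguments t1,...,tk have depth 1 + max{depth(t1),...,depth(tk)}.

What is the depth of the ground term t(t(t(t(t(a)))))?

depth(t(a)) = 1 + depth(a) = 1 + 0 = 1
depth(t(t(a))) = 1 + depth(t(a)) = 1 + 1 = 2
depth(t(t(t(a)))) = 1 + depth(t(t(a))) = 1 + 2 = 3
depth(t(t(t(t(a))))) = 1 + depth(t(t(t(a)))) = 1 + 3 = 4
depth(t(t(t(t(t(a)))))) = 1 + depth(t(t(t(t(a))))) = 1 + 4 = 5

5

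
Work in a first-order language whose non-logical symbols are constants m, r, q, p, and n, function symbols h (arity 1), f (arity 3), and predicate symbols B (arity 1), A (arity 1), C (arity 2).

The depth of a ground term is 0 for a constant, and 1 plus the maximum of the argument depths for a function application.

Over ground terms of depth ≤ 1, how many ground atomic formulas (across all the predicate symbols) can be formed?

First count ground terms of depth ≤ 1.
Let N_k = |{terms of depth ≤ k}|. Then N_0 = 5 and N_k = 5 + N_{k-1} + N_{k-1}^3 for k ≥ 1 (one summand per function symbol, arity giving the exponent).
N_0 = 5
N_1 = 5 + 5 + 5^3 = 135
So |H| = 135.
Ground atoms are formed by filling each argument slot of a predicate with a term from H, so an r-ary predicate gives |H|^r atoms:
  B: 135;  A: 135;  C: 135^2 = 18225
Total ground atoms: 135 + 135 + 18225 = 18495.

18495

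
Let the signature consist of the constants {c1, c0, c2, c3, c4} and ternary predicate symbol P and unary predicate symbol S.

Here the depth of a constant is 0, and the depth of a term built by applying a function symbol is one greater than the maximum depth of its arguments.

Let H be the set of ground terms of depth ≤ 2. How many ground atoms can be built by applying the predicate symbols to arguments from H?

130

First count ground terms of depth ≤ 2.
With no function symbols every ground term is a constant, so there are exactly 5 ground terms at every depth bound.
N_0 = 5
N_1 = 5
N_2 = 5
Explicitly: c1, c0, c2, c3, c4.
So |H| = 5.
For each predicate symbol, the number of ground atoms is |H| raised to its arity; summing:
  P: 5^3 = 125;  S: 5
Total ground atoms: 125 + 5 = 130.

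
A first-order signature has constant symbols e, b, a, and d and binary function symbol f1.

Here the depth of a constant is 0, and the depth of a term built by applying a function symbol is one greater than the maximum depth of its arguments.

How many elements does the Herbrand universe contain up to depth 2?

Count level by level. With function symbols f1/2, the terms of depth ≤ k are the 4 constants together with each function applied to depth-≤(k−1) tuples, so N_k = 4 + N_{k-1}^2.
N_0 = 4
N_1 = 4 + 4^2 = 20
N_2 = 4 + 20^2 = 404

404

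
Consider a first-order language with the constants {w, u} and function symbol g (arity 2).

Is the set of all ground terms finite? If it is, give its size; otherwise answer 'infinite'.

The signature has at least one function symbol (g, arity 2) and at least one constant (w).
Iterating g gives infinitely many distinct ground terms: w, g(w, w), g(g(w, w), g(w, w)), ...
So the Herbrand universe is infinite.

infinite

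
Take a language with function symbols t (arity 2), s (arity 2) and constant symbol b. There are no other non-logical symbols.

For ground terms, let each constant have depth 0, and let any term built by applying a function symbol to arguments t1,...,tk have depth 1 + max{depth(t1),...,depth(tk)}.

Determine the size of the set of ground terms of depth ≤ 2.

19

Count level by level. With function symbols t/2, s/2, the terms of depth ≤ k are the 1 constant together with each function applied to depth-≤(k−1) tuples, so N_k = 1 + N_{k-1}^2 + N_{k-1}^2.
N_0 = 1
N_1 = 1 + 1^2 + 1^2 = 3
N_2 = 1 + 3^2 + 3^2 = 19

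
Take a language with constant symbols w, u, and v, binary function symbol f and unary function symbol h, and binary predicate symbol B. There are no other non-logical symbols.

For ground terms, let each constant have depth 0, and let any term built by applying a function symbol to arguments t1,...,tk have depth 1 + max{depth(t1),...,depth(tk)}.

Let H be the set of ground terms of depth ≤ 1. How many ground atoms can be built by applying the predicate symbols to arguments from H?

225

First count ground terms of depth ≤ 1.
Let N_k count ground terms of depth at most k. Each non-constant term of depth ≤ k is some function symbol applied to depth-≤(k−1) arguments, giving N_k = 3 + N_{k-1}^2 + N_{k-1}.
N_0 = 3
N_1 = 3 + 3^2 + 3 = 15
So |H| = 15.
A ground atom is a predicate applied to a tuple of terms from H, so the count is the sum over predicates of |H|^arity:
  B: 15^2 = 225
Total ground atoms: 225.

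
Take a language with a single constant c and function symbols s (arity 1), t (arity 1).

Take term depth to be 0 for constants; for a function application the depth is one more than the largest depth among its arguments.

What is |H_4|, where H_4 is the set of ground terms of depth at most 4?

Write N_k for the number of ground terms of depth ≤ k. A term of depth ≤ k is either a constant or a function symbol applied to arguments of depth ≤ k−1, so N_k = 1 + N_{k-1} + N_{k-1}.
N_0 = 1
N_1 = 1 + 1 + 1 = 3
N_2 = 1 + 3 + 3 = 7
N_3 = 1 + 7 + 7 = 15
N_4 = 1 + 15 + 15 = 31

31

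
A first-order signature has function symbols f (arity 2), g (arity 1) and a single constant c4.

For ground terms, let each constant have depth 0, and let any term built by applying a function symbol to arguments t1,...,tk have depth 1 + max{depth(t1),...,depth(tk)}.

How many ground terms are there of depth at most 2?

13

If N_k denotes the number of depth-≤k ground terms, the 1 constant gives N_0 = 1, and each function symbol of arity r contributes N_{k-1}^r new terms at level k: N_k = 1 + N_{k-1}^2 + N_{k-1}.
N_0 = 1
N_1 = 1 + 1^2 + 1 = 3
N_2 = 1 + 3^2 + 3 = 13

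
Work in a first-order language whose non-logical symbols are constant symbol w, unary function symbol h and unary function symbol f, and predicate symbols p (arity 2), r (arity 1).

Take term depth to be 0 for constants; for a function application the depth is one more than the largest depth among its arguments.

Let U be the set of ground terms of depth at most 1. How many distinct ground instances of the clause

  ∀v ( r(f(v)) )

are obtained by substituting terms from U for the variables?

3

Ground terms of depth ≤ 1:
  If N_k denotes the number of depth-≤k ground terms, the 1 constant gives N_0 = 1, and each function symbol of arity r contributes N_{k-1}^r new terms at level k: N_k = 1 + N_{k-1} + N_{k-1}.
  N_0 = 1
  N_1 = 1 + 1 + 1 = 3
  Explicitly: w, h(w), f(w).
So there are 3 ground terms available for substitution.
There is 1 variable to instantiate (v),  occurring in at least one literal, so different choices give different ground instances.
Number of ground instances = 3.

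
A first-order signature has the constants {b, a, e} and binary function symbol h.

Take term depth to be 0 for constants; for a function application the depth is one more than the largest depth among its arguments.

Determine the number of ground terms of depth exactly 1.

Let N_k = |{terms of depth ≤ k}|. Then N_0 = 3 and N_k = 3 + N_{k-1}^2 for k ≥ 1 (one summand per function symbol, arity giving the exponent).
N_0 = 3
N_1 = 3 + 3^2 = 12
Terms of depth exactly 1: N_1 − N_0 = 12 − 3 = 9.

9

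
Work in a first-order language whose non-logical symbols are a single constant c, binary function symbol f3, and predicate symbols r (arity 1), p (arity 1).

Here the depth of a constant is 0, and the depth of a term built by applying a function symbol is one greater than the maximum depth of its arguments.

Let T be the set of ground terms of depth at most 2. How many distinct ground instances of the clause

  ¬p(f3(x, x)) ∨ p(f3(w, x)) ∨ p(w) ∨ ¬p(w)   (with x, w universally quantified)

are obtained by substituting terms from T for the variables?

Ground terms of depth ≤ 2:
  Count level by level. With function symbols f3/2, the terms of depth ≤ k are the 1 constant together with each function applied to depth-≤(k−1) tuples, so N_k = 1 + N_{k-1}^2.
  N_0 = 1
  N_1 = 1 + 1^2 = 2
  N_2 = 1 + 2^2 = 5
So there are 5 ground terms available for substitution.
The clause has 2 distinct variables (x, w), each appearing in the body. In the free term algebra distinct substitutions yield syntactically distinct ground instances.
Number of ground instances = 5^2 = 25.

25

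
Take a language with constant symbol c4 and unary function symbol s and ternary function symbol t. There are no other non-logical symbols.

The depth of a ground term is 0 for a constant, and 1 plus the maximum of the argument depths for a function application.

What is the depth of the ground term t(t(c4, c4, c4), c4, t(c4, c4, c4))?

depth(t(c4, c4, c4)) = 1 + max(0, 0, 0) = 1
depth(t(t(c4, c4, c4), c4, t(c4, c4, c4))) = 1 + max(1, 0, 1) = 2

2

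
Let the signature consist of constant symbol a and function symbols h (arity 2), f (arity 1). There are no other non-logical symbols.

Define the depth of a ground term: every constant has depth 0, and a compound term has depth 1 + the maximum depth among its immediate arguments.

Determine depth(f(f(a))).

depth(f(a)) = 1 + depth(a) = 1 + 0 = 1
depth(f(f(a))) = 1 + depth(f(a)) = 1 + 1 = 2

2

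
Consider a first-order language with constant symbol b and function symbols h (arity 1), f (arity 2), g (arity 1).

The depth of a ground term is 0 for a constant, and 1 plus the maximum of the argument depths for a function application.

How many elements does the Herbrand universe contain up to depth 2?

Let N_k = |{terms of depth ≤ k}|. Then N_0 = 1 and N_k = 1 + N_{k-1} + N_{k-1}^2 + N_{k-1} for k ≥ 1 (one summand per function symbol, arity giving the exponent).
N_0 = 1
N_1 = 1 + 1 + 1^2 + 1 = 4
N_2 = 1 + 4 + 4^2 + 4 = 25

25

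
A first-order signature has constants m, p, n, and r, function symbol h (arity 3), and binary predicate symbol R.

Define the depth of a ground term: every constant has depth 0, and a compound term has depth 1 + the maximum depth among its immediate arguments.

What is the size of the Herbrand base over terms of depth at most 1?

4624

First count ground terms of depth ≤ 1.
Write N_k for the number of ground terms of depth ≤ k. A term of depth ≤ k is either a constant or a function symbol applied to arguments of depth ≤ k−1, so N_k = 4 + N_{k-1}^3.
N_0 = 4
N_1 = 4 + 4^3 = 68
So |H| = 68.
For each predicate symbol, the number of ground atoms is |H| raised to its arity; summing:
  R: 68^2 = 4624
Total ground atoms: 4624.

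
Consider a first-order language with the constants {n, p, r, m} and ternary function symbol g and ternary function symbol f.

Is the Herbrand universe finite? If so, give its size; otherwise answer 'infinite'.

infinite

The signature has at least one function symbol (g, arity 3) and at least one constant (n).
Iterating g gives infinitely many distinct ground terms: n, g(n, n, n), g(g(n, n, n), g(n, n, n), g(n, n, n)), ...
So the Herbrand universe is infinite.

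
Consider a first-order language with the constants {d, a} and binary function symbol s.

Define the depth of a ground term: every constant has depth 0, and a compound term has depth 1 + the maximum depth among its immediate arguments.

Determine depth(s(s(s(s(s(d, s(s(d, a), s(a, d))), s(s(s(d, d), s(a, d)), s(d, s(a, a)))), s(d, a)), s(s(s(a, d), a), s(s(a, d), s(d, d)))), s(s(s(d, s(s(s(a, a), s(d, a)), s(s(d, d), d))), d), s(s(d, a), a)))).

7

depth(s(d, a)) = 1 + max(0, 0) = 1
depth(s(a, d)) = 1 + max(0, 0) = 1
depth(s(s(d, a), s(a, d))) = 1 + max(1, 1) = 2
depth(s(d, s(s(d, a), s(a, d)))) = 1 + max(0, 2) = 3
depth(s(d, d)) = 1 + max(0, 0) = 1
depth(s(s(d, d), s(a, d))) = 1 + max(1, 1) = 2
depth(s(a, a)) = 1 + max(0, 0) = 1
depth(s(d, s(a, a))) = 1 + max(0, 1) = 2
depth(s(s(s(d, d), s(a, d)), s(d, s(a, a)))) = 1 + max(2, 2) = 3
depth(s(s(d, s(s(d, a), s(a, d))), s(s(s(d, d), s(a, d)), s(d, s(a, a))))) = 1 + max(3, 3) = 4
depth(s(s(s(d, s(s(d, a), s(a, d))), s(s(s(d, d), s(a, d)), s(d, s(a, a)))), s(d, a))) = 1 + max(4, 1) = 5
depth(s(s(a, d), a)) = 1 + max(1, 0) = 2
depth(s(s(a, d), s(d, d))) = 1 + max(1, 1) = 2
depth(s(s(s(a, d), a), s(s(a, d), s(d, d)))) = 1 + max(2, 2) = 3
depth(s(s(s(s(d, s(s(d, a), s(a, d))), s(s(s(d, d), s(a, d)), s(d, s(a, a)))), s(d, a)), s(s(s(a, d), a), s(s(a, d), s(d, d))))) = 1 + max(5, 3) = 6
depth(s(s(a, a), s(d, a))) = 1 + max(1, 1) = 2
depth(s(s(d, d), d)) = 1 + max(1, 0) = 2
depth(s(s(s(a, a), s(d, a)), s(s(d, d), d))) = 1 + max(2, 2) = 3
depth(s(d, s(s(s(a, a), s(d, a)), s(s(d, d), d)))) = 1 + max(0, 3) = 4
depth(s(s(d, s(s(s(a, a), s(d, a)), s(s(d, d), d))), d)) = 1 + max(4, 0) = 5
depth(s(s(d, a), a)) = 1 + max(1, 0) = 2
depth(s(s(s(d, s(s(s(a, a), s(d, a)), s(s(d, d), d))), d), s(s(d, a), a))) = 1 + max(5, 2) = 6
depth(s(s(s(s(s(d, s(s(d, a), s(a, d))), s(s(s(d, d), s(a, d)), s(d, s(a, a)))), s(d, a)), s(s(s(a, d), a), s(s(a, d), s(d, d)))), s(s(s(d, s(s(s(a, a), s(d, a)), s(s(d, d), d))), d), s(s(d, a), a)))) = 1 + max(6, 6) = 7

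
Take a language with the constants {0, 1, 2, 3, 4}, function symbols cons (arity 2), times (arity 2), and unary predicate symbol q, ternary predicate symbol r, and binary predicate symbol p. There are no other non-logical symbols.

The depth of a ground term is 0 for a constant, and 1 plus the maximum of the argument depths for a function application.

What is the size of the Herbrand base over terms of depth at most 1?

169455

First count ground terms of depth ≤ 1.
If N_k denotes the number of depth-≤k ground terms, the 5 constants give N_0 = 5, and each function symbol of arity r contributes N_{k-1}^r new terms at level k: N_k = 5 + N_{k-1}^2 + N_{k-1}^2.
N_0 = 5
N_1 = 5 + 5^2 + 5^2 = 55
So |H| = 55.
Ground atoms are formed by filling each argument slot of a predicate with a term from H, so an r-ary predicate gives |H|^r atoms:
  q: 55;  r: 55^3 = 166375;  p: 55^2 = 3025
Total ground atoms: 55 + 166375 + 3025 = 169455.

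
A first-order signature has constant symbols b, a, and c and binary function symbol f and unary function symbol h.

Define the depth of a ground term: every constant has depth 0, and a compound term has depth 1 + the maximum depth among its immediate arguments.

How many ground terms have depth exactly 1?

12

If N_k denotes the number of depth-≤k ground terms, the 3 constants give N_0 = 3, and each function symbol of arity r contributes N_{k-1}^r new terms at level k: N_k = 3 + N_{k-1}^2 + N_{k-1}.
N_0 = 3
N_1 = 3 + 3^2 + 3 = 15
Terms of depth exactly 1: N_1 − N_0 = 15 − 3 = 12.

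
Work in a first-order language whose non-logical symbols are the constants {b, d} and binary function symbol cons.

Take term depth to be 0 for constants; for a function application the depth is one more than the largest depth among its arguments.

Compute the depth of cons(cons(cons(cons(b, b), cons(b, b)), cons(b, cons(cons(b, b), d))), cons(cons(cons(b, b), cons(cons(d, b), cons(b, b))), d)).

depth(cons(b, b)) = 1 + max(0, 0) = 1
depth(cons(cons(b, b), cons(b, b))) = 1 + max(1, 1) = 2
depth(cons(cons(b, b), d)) = 1 + max(1, 0) = 2
depth(cons(b, cons(cons(b, b), d))) = 1 + max(0, 2) = 3
depth(cons(cons(cons(b, b), cons(b, b)), cons(b, cons(cons(b, b), d)))) = 1 + max(2, 3) = 4
depth(cons(d, b)) = 1 + max(0, 0) = 1
depth(cons(cons(d, b), cons(b, b))) = 1 + max(1, 1) = 2
depth(cons(cons(b, b), cons(cons(d, b), cons(b, b)))) = 1 + max(1, 2) = 3
depth(cons(cons(cons(b, b), cons(cons(d, b), cons(b, b))), d)) = 1 + max(3, 0) = 4
depth(cons(cons(cons(cons(b, b), cons(b, b)), cons(b, cons(cons(b, b), d))), cons(cons(cons(b, b), cons(cons(d, b), cons(b, b))), d))) = 1 + max(4, 4) = 5

5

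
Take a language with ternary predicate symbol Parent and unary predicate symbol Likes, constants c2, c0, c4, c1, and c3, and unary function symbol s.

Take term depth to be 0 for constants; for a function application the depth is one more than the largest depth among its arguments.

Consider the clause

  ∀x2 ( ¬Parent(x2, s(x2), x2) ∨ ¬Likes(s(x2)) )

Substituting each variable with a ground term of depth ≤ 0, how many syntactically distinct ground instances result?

5

Ground terms of depth ≤ 0:
  Let N_k count ground terms of depth at most k. Each non-constant term of depth ≤ k is some function symbol applied to depth-≤(k−1) arguments, giving N_k = 5 + N_{k-1}.
  N_0 = 5
  Explicitly: c2, c0, c4, c1, c3.
So there are 5 ground terms available for substitution.
The clause has 1 distinct variable (x2), which appears in the body. In the free term algebra distinct substitutions yield syntactically distinct ground instances.
Number of ground instances = 5.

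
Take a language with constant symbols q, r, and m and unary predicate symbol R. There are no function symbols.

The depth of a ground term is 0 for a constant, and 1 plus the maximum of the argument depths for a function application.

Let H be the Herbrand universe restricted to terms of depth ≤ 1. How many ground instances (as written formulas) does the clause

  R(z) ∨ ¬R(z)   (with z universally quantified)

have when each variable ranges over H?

Ground terms of depth ≤ 1:
  With no function symbols every ground term is a constant, so there are exactly 3 ground terms at every depth bound.
  N_0 = 3
  N_1 = 3
So there are 3 ground terms available for substitution.
The clause has 1 distinct variable (z), which appears in the body. In the free term algebra distinct substitutions yield syntactically distinct ground instances.
Number of ground instances = 3.

3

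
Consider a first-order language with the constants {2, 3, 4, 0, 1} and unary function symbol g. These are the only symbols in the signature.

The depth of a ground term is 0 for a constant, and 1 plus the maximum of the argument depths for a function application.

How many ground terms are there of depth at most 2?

15

Let N_k = |{terms of depth ≤ k}|. Then N_0 = 5 and N_k = 5 + N_{k-1} for k ≥ 1 (one summand per function symbol, arity giving the exponent).
N_0 = 5
N_1 = 5 + 5 = 10
N_2 = 5 + 10 = 15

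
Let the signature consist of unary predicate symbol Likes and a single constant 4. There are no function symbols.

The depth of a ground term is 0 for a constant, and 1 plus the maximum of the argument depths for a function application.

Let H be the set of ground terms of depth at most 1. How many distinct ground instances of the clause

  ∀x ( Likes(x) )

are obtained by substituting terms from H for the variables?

1

Ground terms of depth ≤ 1:
  With no function symbols every ground term is a constant, so there is exactly 1 ground term at every depth bound.
  N_0 = 1
  N_1 = 1
  Explicitly: 4.
So there is exactly 1 ground term available for substitution.
The body mentions the single quantified variable x; since ground terms form a free algebra, no two substitutions collapse to the same formula.
Number of ground instances = 1.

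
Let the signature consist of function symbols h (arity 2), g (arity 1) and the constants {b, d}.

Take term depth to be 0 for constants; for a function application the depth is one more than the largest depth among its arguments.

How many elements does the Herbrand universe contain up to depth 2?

Write N_k for the number of ground terms of depth ≤ k. A term of depth ≤ k is either a constant or a function symbol applied to arguments of depth ≤ k−1, so N_k = 2 + N_{k-1}^2 + N_{k-1}.
N_0 = 2
N_1 = 2 + 2^2 + 2 = 8
N_2 = 2 + 8^2 + 8 = 74

74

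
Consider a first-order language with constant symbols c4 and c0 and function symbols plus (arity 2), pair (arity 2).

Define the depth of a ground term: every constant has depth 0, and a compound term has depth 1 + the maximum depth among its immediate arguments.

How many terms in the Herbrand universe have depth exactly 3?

81408

Write N_k for the number of ground terms of depth ≤ k. A term of depth ≤ k is either a constant or a function symbol applied to arguments of depth ≤ k−1, so N_k = 2 + N_{k-1}^2 + N_{k-1}^2.
N_0 = 2
N_1 = 2 + 2^2 + 2^2 = 10
N_2 = 2 + 10^2 + 10^2 = 202
N_3 = 2 + 202^2 + 202^2 = 81610
Terms of depth exactly 3: N_3 − N_2 = 81610 − 202 = 81408.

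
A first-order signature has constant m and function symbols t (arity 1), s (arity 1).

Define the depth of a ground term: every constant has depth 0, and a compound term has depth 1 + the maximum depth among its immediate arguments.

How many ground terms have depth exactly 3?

Write N_k for the number of ground terms of depth ≤ k. A term of depth ≤ k is either a constant or a function symbol applied to arguments of depth ≤ k−1, so N_k = 1 + N_{k-1} + N_{k-1}.
N_0 = 1
N_1 = 1 + 1 + 1 = 3
N_2 = 1 + 3 + 3 = 7
N_3 = 1 + 7 + 7 = 15
Terms of depth exactly 3: N_3 − N_2 = 15 − 7 = 8.

8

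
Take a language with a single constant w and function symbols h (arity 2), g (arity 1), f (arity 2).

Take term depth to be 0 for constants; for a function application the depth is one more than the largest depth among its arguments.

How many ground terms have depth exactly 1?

Count level by level. With function symbols h/2, g/1, f/2, the terms of depth ≤ k are the 1 constant together with each function applied to depth-≤(k−1) tuples, so N_k = 1 + N_{k-1}^2 + N_{k-1} + N_{k-1}^2.
N_0 = 1
N_1 = 1 + 1^2 + 1 + 1^2 = 4
Terms of depth exactly 1: N_1 − N_0 = 4 − 1 = 3.

3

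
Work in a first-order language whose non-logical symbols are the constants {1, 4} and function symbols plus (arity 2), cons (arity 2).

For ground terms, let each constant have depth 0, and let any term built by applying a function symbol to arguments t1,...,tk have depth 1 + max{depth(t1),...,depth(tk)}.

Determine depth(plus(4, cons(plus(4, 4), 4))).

3

depth(plus(4, 4)) = 1 + max(0, 0) = 1
depth(cons(plus(4, 4), 4)) = 1 + max(1, 0) = 2
depth(plus(4, cons(plus(4, 4), 4))) = 1 + max(0, 2) = 3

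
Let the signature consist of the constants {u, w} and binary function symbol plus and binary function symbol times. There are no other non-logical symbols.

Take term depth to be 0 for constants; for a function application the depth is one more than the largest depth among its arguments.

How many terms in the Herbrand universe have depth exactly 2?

If N_k denotes the number of depth-≤k ground terms, the 2 constants give N_0 = 2, and each function symbol of arity r contributes N_{k-1}^r new terms at level k: N_k = 2 + N_{k-1}^2 + N_{k-1}^2.
N_0 = 2
N_1 = 2 + 2^2 + 2^2 = 10
N_2 = 2 + 10^2 + 10^2 = 202
Terms of depth exactly 2: N_2 − N_1 = 202 − 10 = 192.

192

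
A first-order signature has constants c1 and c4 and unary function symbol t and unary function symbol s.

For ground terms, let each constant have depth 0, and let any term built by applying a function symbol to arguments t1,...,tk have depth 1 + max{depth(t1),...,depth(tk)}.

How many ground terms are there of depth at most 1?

Write N_k for the number of ground terms of depth ≤ k. A term of depth ≤ k is either a constant or a function symbol applied to arguments of depth ≤ k−1, so N_k = 2 + N_{k-1} + N_{k-1}.
N_0 = 2
N_1 = 2 + 2 + 2 = 6
Explicitly: c1, c4, t(c1), t(c4), s(c1), s(c4).

6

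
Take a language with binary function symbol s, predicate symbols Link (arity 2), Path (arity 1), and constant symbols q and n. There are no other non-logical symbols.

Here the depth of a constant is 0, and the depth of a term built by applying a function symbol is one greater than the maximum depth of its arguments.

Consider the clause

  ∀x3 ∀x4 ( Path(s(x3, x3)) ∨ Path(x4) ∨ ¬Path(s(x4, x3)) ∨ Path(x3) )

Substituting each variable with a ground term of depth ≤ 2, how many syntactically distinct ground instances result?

1444

Ground terms of depth ≤ 2:
  Let N_k count ground terms of depth at most k. Each non-constant term of depth ≤ k is some function symbol applied to depth-≤(k−1) arguments, giving N_k = 2 + N_{k-1}^2.
  N_0 = 2
  N_1 = 2 + 2^2 = 6
  N_2 = 2 + 6^2 = 38
So there are 38 ground terms available for substitution.
Each of x3, x4 ranges independently over the available ground terms, and distinct assignments produce distinct instances.
Number of ground instances = 38^2 = 1444.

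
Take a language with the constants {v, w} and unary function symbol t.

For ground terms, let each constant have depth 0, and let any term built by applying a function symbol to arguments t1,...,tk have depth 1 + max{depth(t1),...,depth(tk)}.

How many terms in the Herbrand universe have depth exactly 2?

2

Let N_k count ground terms of depth at most k. Each non-constant term of depth ≤ k is some function symbol applied to depth-≤(k−1) arguments, giving N_k = 2 + N_{k-1}.
N_0 = 2
N_1 = 2 + 2 = 4
N_2 = 2 + 4 = 6
Terms of depth exactly 2: N_2 − N_1 = 6 − 4 = 2.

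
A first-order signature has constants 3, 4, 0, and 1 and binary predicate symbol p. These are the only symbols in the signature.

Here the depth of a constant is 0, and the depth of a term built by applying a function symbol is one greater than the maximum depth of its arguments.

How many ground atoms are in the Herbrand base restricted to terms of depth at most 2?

16

First count ground terms of depth ≤ 2.
With no function symbols every ground term is a constant, so there are exactly 4 ground terms at every depth bound.
N_0 = 4
N_1 = 4
N_2 = 4
So |H| = 4.
A ground atom is a predicate applied to a tuple of terms from H, so the count is the sum over predicates of |H|^arity:
  p: 4^2 = 16
Total ground atoms: 16.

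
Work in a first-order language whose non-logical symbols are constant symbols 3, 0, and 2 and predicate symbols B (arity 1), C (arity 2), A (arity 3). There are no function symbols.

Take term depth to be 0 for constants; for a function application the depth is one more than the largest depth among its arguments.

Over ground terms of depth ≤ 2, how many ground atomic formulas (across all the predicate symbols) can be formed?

First count ground terms of depth ≤ 2.
With no function symbols every ground term is a constant, so there are exactly 3 ground terms at every depth bound.
N_0 = 3
N_1 = 3
N_2 = 3
Explicitly: 3, 0, 2.
So |H| = 3.
Ground atoms are formed by filling each argument slot of a predicate with a term from H, so an r-ary predicate gives |H|^r atoms:
  B: 3;  C: 3^2 = 9;  A: 3^3 = 27
Total ground atoms: 3 + 9 + 27 = 39.

39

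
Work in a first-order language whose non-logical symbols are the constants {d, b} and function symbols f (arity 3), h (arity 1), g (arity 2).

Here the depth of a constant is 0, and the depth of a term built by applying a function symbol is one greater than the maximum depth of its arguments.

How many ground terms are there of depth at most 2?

Let N_k count ground terms of depth at most k. Each non-constant term of depth ≤ k is some function symbol applied to depth-≤(k−1) arguments, giving N_k = 2 + N_{k-1}^3 + N_{k-1} + N_{k-1}^2.
N_0 = 2
N_1 = 2 + 2^3 + 2 + 2^2 = 16
N_2 = 2 + 16^3 + 16 + 16^2 = 4370

4370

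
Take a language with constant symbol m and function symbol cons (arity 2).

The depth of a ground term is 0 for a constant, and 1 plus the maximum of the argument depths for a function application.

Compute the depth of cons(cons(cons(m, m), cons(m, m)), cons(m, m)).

depth(cons(m, m)) = 1 + max(0, 0) = 1
depth(cons(cons(m, m), cons(m, m))) = 1 + max(1, 1) = 2
depth(cons(cons(cons(m, m), cons(m, m)), cons(m, m))) = 1 + max(2, 1) = 3

3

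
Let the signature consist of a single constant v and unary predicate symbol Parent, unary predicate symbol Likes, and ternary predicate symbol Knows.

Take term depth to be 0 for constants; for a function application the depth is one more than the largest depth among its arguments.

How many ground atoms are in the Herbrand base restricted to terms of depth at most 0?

First count ground terms of depth ≤ 0.
With no function symbols every ground term is a constant, so there is exactly 1 ground term at every depth bound.
N_0 = 1
Explicitly: v.
So |H| = 1.
For each predicate symbol, the number of ground atoms is |H| raised to its arity; summing:
  Parent: 1;  Likes: 1;  Knows: 1^3 = 1
Total ground atoms: 1 + 1 + 1 = 3.

3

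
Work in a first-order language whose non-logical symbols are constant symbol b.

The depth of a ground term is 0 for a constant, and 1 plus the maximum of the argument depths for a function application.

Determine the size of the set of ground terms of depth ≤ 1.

With no function symbols every ground term is a constant, so there is exactly 1 ground term at every depth bound.
N_0 = 1
N_1 = 1
Explicitly: b.

1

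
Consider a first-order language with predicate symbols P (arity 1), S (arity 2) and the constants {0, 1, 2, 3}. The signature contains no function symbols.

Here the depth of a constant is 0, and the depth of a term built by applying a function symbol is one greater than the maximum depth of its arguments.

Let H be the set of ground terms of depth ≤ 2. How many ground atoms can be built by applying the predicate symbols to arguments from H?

20

First count ground terms of depth ≤ 2.
With no function symbols every ground term is a constant, so there are exactly 4 ground terms at every depth bound.
N_0 = 4
N_1 = 4
N_2 = 4
So |H| = 4.
For each predicate symbol, the number of ground atoms is |H| raised to its arity; summing:
  P: 4;  S: 4^2 = 16
Total ground atoms: 4 + 16 = 20.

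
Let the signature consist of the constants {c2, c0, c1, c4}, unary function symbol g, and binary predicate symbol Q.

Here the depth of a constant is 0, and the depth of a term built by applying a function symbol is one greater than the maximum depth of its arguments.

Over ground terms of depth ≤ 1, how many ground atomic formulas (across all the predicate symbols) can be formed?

64

First count ground terms of depth ≤ 1.
Count level by level. With function symbols g/1, the terms of depth ≤ k are the 4 constants together with each function applied to depth-≤(k−1) tuples, so N_k = 4 + N_{k-1}.
N_0 = 4
N_1 = 4 + 4 = 8
So |H| = 8.
A ground atom is a predicate applied to a tuple of terms from H, so the count is the sum over predicates of |H|^arity:
  Q: 8^2 = 64
Total ground atoms: 64.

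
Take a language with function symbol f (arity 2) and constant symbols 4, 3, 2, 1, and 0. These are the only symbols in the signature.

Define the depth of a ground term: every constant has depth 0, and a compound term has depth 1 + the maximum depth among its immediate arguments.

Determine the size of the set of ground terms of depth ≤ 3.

819030

Count level by level. With function symbols f/2, the terms of depth ≤ k are the 5 constants together with each function applied to depth-≤(k−1) tuples, so N_k = 5 + N_{k-1}^2.
N_0 = 5
N_1 = 5 + 5^2 = 30
N_2 = 5 + 30^2 = 905
N_3 = 5 + 905^2 = 819030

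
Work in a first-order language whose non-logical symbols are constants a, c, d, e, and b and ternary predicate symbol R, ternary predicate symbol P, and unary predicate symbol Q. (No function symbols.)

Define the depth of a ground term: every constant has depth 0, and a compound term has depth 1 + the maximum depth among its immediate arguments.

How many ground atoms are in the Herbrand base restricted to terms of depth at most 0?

255

First count ground terms of depth ≤ 0.
With no function symbols every ground term is a constant, so there are exactly 5 ground terms at every depth bound.
N_0 = 5
So |H| = 5.
For each predicate symbol, the number of ground atoms is |H| raised to its arity; summing:
  R: 5^3 = 125;  P: 5^3 = 125;  Q: 5
Total ground atoms: 125 + 125 + 5 = 255.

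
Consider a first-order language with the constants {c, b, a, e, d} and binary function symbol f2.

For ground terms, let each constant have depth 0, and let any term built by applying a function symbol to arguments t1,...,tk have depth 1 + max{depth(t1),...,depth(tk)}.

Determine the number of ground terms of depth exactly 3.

Count level by level. With function symbols f2/2, the terms of depth ≤ k are the 5 constants together with each function applied to depth-≤(k−1) tuples, so N_k = 5 + N_{k-1}^2.
N_0 = 5
N_1 = 5 + 5^2 = 30
N_2 = 5 + 30^2 = 905
N_3 = 5 + 905^2 = 819030
Terms of depth exactly 3: N_3 − N_2 = 819030 − 905 = 818125.

818125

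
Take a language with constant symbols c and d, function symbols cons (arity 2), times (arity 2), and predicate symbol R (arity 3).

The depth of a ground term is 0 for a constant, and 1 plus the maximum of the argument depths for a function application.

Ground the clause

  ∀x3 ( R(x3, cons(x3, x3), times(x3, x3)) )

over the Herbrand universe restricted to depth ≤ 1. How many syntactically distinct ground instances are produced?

10

Ground terms of depth ≤ 1:
  Let N_k = |{terms of depth ≤ k}|. Then N_0 = 2 and N_k = 2 + N_{k-1}^2 + N_{k-1}^2 for k ≥ 1 (one summand per function symbol, arity giving the exponent).
  N_0 = 2
  N_1 = 2 + 2^2 + 2^2 = 10
  Explicitly: c, d, cons(c, c), cons(c, d), cons(d, c), cons(d, d), times(c, c), times(c, d), times(d, c), times(d, d).
So there are 10 ground terms available for substitution.
The variable x3 ranges independently over the available ground terms, and distinct assignments produce distinct instances.
Number of ground instances = 10.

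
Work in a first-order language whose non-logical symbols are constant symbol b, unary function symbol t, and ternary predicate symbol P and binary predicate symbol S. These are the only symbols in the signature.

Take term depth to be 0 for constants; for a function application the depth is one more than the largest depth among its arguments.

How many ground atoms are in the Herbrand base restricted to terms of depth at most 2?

First count ground terms of depth ≤ 2.
Let N_k = |{terms of depth ≤ k}|. Then N_0 = 1 and N_k = 1 + N_{k-1} for k ≥ 1 (one summand per function symbol, arity giving the exponent).
N_0 = 1
N_1 = 1 + 1 = 2
N_2 = 1 + 2 = 3
Explicitly: b, t(b), t(t(b)).
So |H| = 3.
Each predicate of arity r yields |H|^r ground atoms (one per choice of an r-tuple from H):
  P: 3^3 = 27;  S: 3^2 = 9
Total ground atoms: 27 + 9 = 36.

36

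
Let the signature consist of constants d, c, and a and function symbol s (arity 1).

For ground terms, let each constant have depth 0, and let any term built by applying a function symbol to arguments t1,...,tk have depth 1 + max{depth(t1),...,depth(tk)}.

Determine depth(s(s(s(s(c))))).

4

depth(s(c)) = 1 + depth(c) = 1 + 0 = 1
depth(s(s(c))) = 1 + depth(s(c)) = 1 + 1 = 2
depth(s(s(s(c)))) = 1 + depth(s(s(c))) = 1 + 2 = 3
depth(s(s(s(s(c))))) = 1 + depth(s(s(s(c)))) = 1 + 3 = 4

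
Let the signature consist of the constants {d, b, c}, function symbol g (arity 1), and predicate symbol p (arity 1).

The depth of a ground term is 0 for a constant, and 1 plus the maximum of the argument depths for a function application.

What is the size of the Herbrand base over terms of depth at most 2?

9

First count ground terms of depth ≤ 2.
If N_k denotes the number of depth-≤k ground terms, the 3 constants give N_0 = 3, and each function symbol of arity r contributes N_{k-1}^r new terms at level k: N_k = 3 + N_{k-1}.
N_0 = 3
N_1 = 3 + 3 = 6
N_2 = 3 + 6 = 9
Explicitly: d, b, c, g(d), g(b), g(c), g(g(d)), g(g(b)), g(g(c)).
So |H| = 9.
A ground atom is a predicate applied to a tuple of terms from H, so the count is the sum over predicates of |H|^arity:
  p: 9
Total ground atoms: 9.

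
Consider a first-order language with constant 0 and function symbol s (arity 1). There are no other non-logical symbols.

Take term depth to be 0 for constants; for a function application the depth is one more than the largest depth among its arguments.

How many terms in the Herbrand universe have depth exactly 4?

1

Count level by level. With function symbols s/1, the terms of depth ≤ k are the 1 constant together with each function applied to depth-≤(k−1) tuples, so N_k = 1 + N_{k-1}.
N_0 = 1
N_1 = 1 + 1 = 2
N_2 = 1 + 2 = 3
N_3 = 1 + 3 = 4
N_4 = 1 + 4 = 5
Terms of depth exactly 4: N_4 − N_3 = 5 − 4 = 1.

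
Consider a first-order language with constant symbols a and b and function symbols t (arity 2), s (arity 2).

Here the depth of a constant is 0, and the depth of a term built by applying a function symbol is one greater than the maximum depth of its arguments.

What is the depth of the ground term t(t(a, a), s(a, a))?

depth(t(a, a)) = 1 + max(0, 0) = 1
depth(s(a, a)) = 1 + max(0, 0) = 1
depth(t(t(a, a), s(a, a))) = 1 + max(1, 1) = 2

2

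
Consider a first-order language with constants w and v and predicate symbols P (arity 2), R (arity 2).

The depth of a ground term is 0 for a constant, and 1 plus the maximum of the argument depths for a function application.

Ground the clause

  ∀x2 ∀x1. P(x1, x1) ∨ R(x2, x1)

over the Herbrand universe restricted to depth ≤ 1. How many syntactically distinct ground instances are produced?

Ground terms of depth ≤ 1:
  With no function symbols every ground term is a constant, so there are exactly 2 ground terms at every depth bound.
  N_0 = 2
  N_1 = 2
So there are 2 ground terms available for substitution.
The clause has 2 distinct variables (x2, x1), each appearing in the body. In the free term algebra distinct substitutions yield syntactically distinct ground instances.
Number of ground instances = 2^2 = 4.

4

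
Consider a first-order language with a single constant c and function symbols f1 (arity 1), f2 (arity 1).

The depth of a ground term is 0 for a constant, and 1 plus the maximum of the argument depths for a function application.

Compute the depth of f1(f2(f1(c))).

depth(f1(c)) = 1 + depth(c) = 1 + 0 = 1
depth(f2(f1(c))) = 1 + depth(f1(c)) = 1 + 1 = 2
depth(f1(f2(f1(c)))) = 1 + depth(f2(f1(c))) = 1 + 2 = 3

3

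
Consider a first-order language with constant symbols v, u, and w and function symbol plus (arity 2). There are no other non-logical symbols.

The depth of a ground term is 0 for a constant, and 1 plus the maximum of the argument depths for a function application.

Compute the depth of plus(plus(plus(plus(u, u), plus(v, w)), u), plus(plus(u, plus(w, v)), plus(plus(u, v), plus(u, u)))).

depth(plus(u, u)) = 1 + max(0, 0) = 1
depth(plus(v, w)) = 1 + max(0, 0) = 1
depth(plus(plus(u, u), plus(v, w))) = 1 + max(1, 1) = 2
depth(plus(plus(plus(u, u), plus(v, w)), u)) = 1 + max(2, 0) = 3
depth(plus(w, v)) = 1 + max(0, 0) = 1
depth(plus(u, plus(w, v))) = 1 + max(0, 1) = 2
depth(plus(u, v)) = 1 + max(0, 0) = 1
depth(plus(plus(u, v), plus(u, u))) = 1 + max(1, 1) = 2
depth(plus(plus(u, plus(w, v)), plus(plus(u, v), plus(u, u)))) = 1 + max(2, 2) = 3
depth(plus(plus(plus(plus(u, u), plus(v, w)), u), plus(plus(u, plus(w, v)), plus(plus(u, v), plus(u, u))))) = 1 + max(3, 3) = 4

4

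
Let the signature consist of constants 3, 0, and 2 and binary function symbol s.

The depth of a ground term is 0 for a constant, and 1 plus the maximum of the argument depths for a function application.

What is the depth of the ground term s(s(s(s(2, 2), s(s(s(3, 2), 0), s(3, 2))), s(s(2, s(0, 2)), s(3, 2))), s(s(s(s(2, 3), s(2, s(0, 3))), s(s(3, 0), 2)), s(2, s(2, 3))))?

6

depth(s(2, 2)) = 1 + max(0, 0) = 1
depth(s(3, 2)) = 1 + max(0, 0) = 1
depth(s(s(3, 2), 0)) = 1 + max(1, 0) = 2
depth(s(s(s(3, 2), 0), s(3, 2))) = 1 + max(2, 1) = 3
depth(s(s(2, 2), s(s(s(3, 2), 0), s(3, 2)))) = 1 + max(1, 3) = 4
depth(s(0, 2)) = 1 + max(0, 0) = 1
depth(s(2, s(0, 2))) = 1 + max(0, 1) = 2
depth(s(s(2, s(0, 2)), s(3, 2))) = 1 + max(2, 1) = 3
depth(s(s(s(2, 2), s(s(s(3, 2), 0), s(3, 2))), s(s(2, s(0, 2)), s(3, 2)))) = 1 + max(4, 3) = 5
depth(s(2, 3)) = 1 + max(0, 0) = 1
depth(s(0, 3)) = 1 + max(0, 0) = 1
depth(s(2, s(0, 3))) = 1 + max(0, 1) = 2
depth(s(s(2, 3), s(2, s(0, 3)))) = 1 + max(1, 2) = 3
depth(s(3, 0)) = 1 + max(0, 0) = 1
depth(s(s(3, 0), 2)) = 1 + max(1, 0) = 2
depth(s(s(s(2, 3), s(2, s(0, 3))), s(s(3, 0), 2))) = 1 + max(3, 2) = 4
depth(s(2, s(2, 3))) = 1 + max(0, 1) = 2
depth(s(s(s(s(2, 3), s(2, s(0, 3))), s(s(3, 0), 2)), s(2, s(2, 3)))) = 1 + max(4, 2) = 5
depth(s(s(s(s(2, 2), s(s(s(3, 2), 0), s(3, 2))), s(s(2, s(0, 2)), s(3, 2))), s(s(s(s(2, 3), s(2, s(0, 3))), s(s(3, 0), 2)), s(2, s(2, 3))))) = 1 + max(5, 5) = 6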